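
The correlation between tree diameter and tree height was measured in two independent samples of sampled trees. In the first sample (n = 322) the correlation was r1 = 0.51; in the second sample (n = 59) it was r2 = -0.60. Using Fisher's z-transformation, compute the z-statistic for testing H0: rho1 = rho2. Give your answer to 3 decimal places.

8.668

z1 = atanh(0.51) = 0.562730,  z2 = atanh(-0.60) = -0.693147
SE = √(1/(n1−3) + 1/(n2−3)) = √(1/319 + 1/56) = √(0.0031348 + 0.0178571) = √0.0209919 = 0.144886
z = (z1 − z2)/SE = (0.562730 − (-0.693147)) / 0.144886 = 1.255877 / 0.144886 = 8.668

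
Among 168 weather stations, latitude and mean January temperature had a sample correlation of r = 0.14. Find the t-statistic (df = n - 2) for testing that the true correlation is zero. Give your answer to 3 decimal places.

t = r·√(n−2) / √(1−r²) with r = 0.14, n = 168
  = 0.14·√166 / √(1 − 0.0196)
  = 0.14·12.884099 / 0.990152
  = 1.803774 / 0.990152 = 1.822

1.822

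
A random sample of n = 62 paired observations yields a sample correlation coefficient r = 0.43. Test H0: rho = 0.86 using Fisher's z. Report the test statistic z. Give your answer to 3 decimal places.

z_r = atanh(0.43) = 0.459897,  z_0 = atanh(0.86) = 1.293345
SE = 1/√(n−3) = 1/√59 = 0.130189
z = (z_r − z_0)/SE = (0.459897 − 1.293345) / 0.130189 = -0.833448 / 0.130189 = -6.402

-6.402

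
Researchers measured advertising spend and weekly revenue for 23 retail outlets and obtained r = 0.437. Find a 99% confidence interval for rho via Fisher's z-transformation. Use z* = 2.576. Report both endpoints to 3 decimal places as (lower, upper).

z_r = atanh(0.437) = 0.468517;  SE = 1/√(n−3) = 1/√20 = 0.223607
z-limits: 0.468517 ± 2.576·0.223607 = 0.468517 ± 0.576012 = [-0.107495, 1.044529]
ρ-limits: (tanh -0.107495, tanh 1.044529) = (-0.107, 0.780)

(-0.107, 0.780)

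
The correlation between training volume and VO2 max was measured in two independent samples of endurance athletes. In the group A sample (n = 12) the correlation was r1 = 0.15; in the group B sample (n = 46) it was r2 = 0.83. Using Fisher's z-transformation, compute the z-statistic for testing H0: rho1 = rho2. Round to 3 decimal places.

z1 = atanh(0.15) = 0.151140,  z2 = atanh(0.83) = 1.188136
SE = √(1/(n1−3) + 1/(n2−3)) = √(1/9 + 1/43) = √(0.1111111 + 0.0232558) = √0.1343669 = 0.366561
z = (z1 − z2)/SE = (0.151140 − 1.188136) / 0.366561 = -1.036996 / 0.366561 = -2.829

-2.829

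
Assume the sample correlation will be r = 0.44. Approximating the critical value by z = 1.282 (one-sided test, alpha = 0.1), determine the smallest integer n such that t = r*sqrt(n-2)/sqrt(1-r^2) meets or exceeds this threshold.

r√(n−2)/√(1−r²) ≥ 1.282  ⇔  n−2 ≥ (1.282)²·(1−r²)/r²
(1−r²)/r² = (1−0.1936)/0.1936 = 4.1653
n ≥ 2 + 1.643524·4.1653 = 2 + 6.8458 = 8.8458
⌈8.8458⌉ = 9

9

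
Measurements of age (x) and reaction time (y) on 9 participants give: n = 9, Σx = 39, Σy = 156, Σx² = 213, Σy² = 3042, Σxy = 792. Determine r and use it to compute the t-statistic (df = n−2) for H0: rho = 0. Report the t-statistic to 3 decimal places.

Numerator: nΣxy − (Σx)(Σy) = 9·792 − (39)(156) = 1044
Denominator: √[(nΣx²−(Σx)²)(nΣy²−(Σy)²)]
  nΣx²−(Σx)² = 9·213 − 1521 = 396;  nΣy²−(Σy)² = 9·3042 − 24336 = 3042
  √(396·3042) = √1204632 = 1097.5573
r = 1044 / 1097.5573 = 0.9512
t = r·√(n−2)/√(1−r²) = 0.9512·√7 / √(1−0.904781) = 2.516639 / 0.308576 = 8.156

8.156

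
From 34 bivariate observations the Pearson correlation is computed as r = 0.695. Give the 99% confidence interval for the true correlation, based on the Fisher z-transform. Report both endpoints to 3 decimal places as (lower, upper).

z_r = atanh(0.695) = 0.857563;  SE = 1/√(n−3) = 1/√31 = 0.179605
z-limits: 0.857563 ± 2.576·0.179605 = 0.857563 ± 0.462662 = [0.394901, 1.320225]
ρ-limits: (tanh 0.394901, tanh 1.320225) = (0.376, 0.867)

(0.376, 0.867)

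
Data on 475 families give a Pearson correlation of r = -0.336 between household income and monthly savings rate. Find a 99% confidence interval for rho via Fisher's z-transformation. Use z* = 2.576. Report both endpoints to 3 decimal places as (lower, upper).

z_r = atanh(-0.336) = -0.349577;  SE = 1/√(n−3) = 1/√472 = 0.046029
z-limits: -0.349577 ± 2.576·0.046029 = -0.349577 ± 0.118571 = [-0.468148, -0.231006]
ρ-limits: (tanh -0.468148, tanh -0.231006) = (-0.437, -0.227)

(-0.437, -0.227)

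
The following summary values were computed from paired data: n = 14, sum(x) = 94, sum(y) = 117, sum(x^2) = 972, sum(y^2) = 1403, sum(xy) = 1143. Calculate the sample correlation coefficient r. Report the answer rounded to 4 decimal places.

0.9389

S_xy = nΣxy − ΣxΣy = 14·1143 − 94·117 = 16002 − 10998 = 5004
S_xx = nΣx² − (Σx)² = 14·972 − 94² = 13608 − 8836 = 4772
S_yy = nΣy² − (Σy)² = 14·1403 − 117² = 19642 − 13689 = 5953
r = S_xy / √(S_xx·S_yy) = 5004 / √(4772·5953) = 5004 / √28407716 = 5004 / 5329.8889 = 0.9389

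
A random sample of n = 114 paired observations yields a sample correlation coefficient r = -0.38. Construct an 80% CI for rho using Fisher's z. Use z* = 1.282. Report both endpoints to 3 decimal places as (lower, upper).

(-0.479, -0.271)

z_r = atanh(-0.38) = -0.400060;  SE = 1/√(n−3) = 1/√111 = 0.094916
z-limits: -0.400060 ± 1.282·0.094916 = -0.400060 ± 0.121682 = [-0.521742, -0.278378]
ρ-limits: (tanh -0.521742, tanh -0.278378) = (-0.479, -0.271)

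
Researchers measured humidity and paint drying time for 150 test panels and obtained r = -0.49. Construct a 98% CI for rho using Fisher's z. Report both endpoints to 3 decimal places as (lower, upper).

(-0.622, -0.331)

Fisher z: z_r = atanh(r) = ½·ln((1+(-0.49))/(1−(-0.49))) = -0.536060
SE(z) = 1/√(n−3) = 1/√147 = 0.082479
98% ⇒ z* = 2.326; margin = 2.326·0.082479 = 0.191846
CI on z-scale: (-0.727906, -0.344214)
Back-transform: tanh(-0.727906) = -0.621783, tanh(-0.344214) = -0.331234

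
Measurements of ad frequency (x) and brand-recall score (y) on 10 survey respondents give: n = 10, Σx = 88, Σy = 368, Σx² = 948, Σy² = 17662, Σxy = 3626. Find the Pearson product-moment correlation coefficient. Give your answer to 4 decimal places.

0.4583

Numerator: nΣxy − (Σx)(Σy) = 10·3626 − (88)(368) = 3876
Denominator: √[(nΣx²−(Σx)²)(nΣy²−(Σy)²)]
  nΣx²−(Σx)² = 10·948 − 7744 = 1736;  nΣy²−(Σy)² = 10·17662 − 135424 = 41196
  √(1736·41196) = √71516256 = 8456.7284
r = 3876 / 8456.7284 = 0.4583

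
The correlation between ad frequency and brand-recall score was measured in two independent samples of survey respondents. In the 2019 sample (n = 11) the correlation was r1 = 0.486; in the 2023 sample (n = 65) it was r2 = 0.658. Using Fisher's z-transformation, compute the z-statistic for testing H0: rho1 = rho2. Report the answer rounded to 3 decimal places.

z1 = atanh(0.486) = 0.530810,  z2 = atanh(0.658) = 0.789278
SE = √(1/(n1−3) + 1/(n2−3)) = √(1/8 + 1/62) = √(0.1250000 + 0.0161290) = √0.1411290 = 0.375671
z = (z1 − z2)/SE = (0.530810 − 0.789278) / 0.375671 = -0.258468 / 0.375671 = -0.688

-0.688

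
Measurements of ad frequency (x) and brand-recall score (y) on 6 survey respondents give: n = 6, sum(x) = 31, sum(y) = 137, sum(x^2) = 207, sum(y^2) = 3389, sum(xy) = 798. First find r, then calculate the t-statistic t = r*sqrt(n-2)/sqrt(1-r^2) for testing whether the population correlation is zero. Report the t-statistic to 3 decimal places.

2.821

S_xy = nΣxy − ΣxΣy = 6·798 − 31·137 = 4788 − 4247 = 541
S_xx = nΣx² − (Σx)² = 6·207 − 31² = 1242 − 961 = 281
S_yy = nΣy² − (Σy)² = 6·3389 − 137² = 20334 − 18769 = 1565
r = S_xy / √(S_xx·S_yy) = 541 / √(281·1565) = 541 / √439765 = 541 / 663.1478 = 0.8158
t = r·√(n−2)/√(1−r²) = 0.8158·√4 / √(1−0.665530) = 1.631600 / 0.578334 = 2.821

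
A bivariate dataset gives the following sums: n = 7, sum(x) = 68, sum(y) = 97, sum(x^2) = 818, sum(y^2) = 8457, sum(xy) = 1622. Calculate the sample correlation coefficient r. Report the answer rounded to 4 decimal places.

Numerator: nΣxy − (Σx)(Σy) = 7·1622 − (68)(97) = 4758
Denominator: √[(nΣx²−(Σx)²)(nΣy²−(Σy)²)]
  nΣx²−(Σx)² = 7·818 − 4624 = 1102;  nΣy²−(Σy)² = 7·8457 − 9409 = 49790
  √(1102·49790) = √54868580 = 7407.3329
r = 4758 / 7407.3329 = 0.6423

0.6423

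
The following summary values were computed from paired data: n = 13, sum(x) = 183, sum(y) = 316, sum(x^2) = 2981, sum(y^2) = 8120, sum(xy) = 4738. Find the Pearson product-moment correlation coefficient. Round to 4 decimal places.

S_xy = nΣxy − ΣxΣy = 13·4738 − 183·316 = 61594 − 57828 = 3766
S_xx = nΣx² − (Σx)² = 13·2981 − 183² = 38753 − 33489 = 5264
S_yy = nΣy² − (Σy)² = 13·8120 − 316² = 105560 − 99856 = 5704
r = S_xy / √(S_xx·S_yy) = 3766 / √(5264·5704) = 3766 / √30025856 = 3766 / 5479.5854 = 0.6873

0.6873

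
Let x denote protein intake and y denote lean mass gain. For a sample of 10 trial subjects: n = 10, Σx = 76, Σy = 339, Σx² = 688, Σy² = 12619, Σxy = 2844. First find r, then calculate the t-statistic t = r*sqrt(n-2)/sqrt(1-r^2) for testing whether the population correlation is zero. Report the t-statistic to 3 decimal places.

3.294

S_xy = nΣxy − ΣxΣy = 10·2844 − 76·339 = 28440 − 25764 = 2676
S_xx = nΣx² − (Σx)² = 10·688 − 76² = 6880 − 5776 = 1104
S_yy = nΣy² − (Σy)² = 10·12619 − 339² = 126190 − 114921 = 11269
r = S_xy / √(S_xx·S_yy) = 2676 / √(1104·11269) = 2676 / √12440976 = 2676 / 3527.1768 = 0.7587
t = r·√(n−2)/√(1−r²) = 0.7587·√8 / √(1−0.575626) = 2.145928 / 0.651440 = 3.294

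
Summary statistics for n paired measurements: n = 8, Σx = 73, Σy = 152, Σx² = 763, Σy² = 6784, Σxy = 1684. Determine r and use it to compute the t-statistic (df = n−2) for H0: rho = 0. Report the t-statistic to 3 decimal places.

1.353

S_xy = nΣxy − ΣxΣy = 8·1684 − 73·152 = 13472 − 11096 = 2376
S_xx = nΣx² − (Σx)² = 8·763 − 73² = 6104 − 5329 = 775
S_yy = nΣy² − (Σy)² = 8·6784 − 152² = 54272 − 23104 = 31168
r = S_xy / √(S_xx·S_yy) = 2376 / √(775·31168) = 2376 / √24155200 = 2376 / 4914.7940 = 0.4834
t = r·√(n−2)/√(1−r²) = 0.4834·√6 / √(1−0.233676) = 1.184083 / 0.875399 = 1.353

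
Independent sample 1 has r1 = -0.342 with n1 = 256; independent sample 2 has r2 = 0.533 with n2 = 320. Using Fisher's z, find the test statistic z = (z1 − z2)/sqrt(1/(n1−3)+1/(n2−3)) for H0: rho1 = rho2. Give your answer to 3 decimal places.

-11.277

z1 = atanh(-0.342) = -0.356356,  z2 = atanh(0.533) = 0.594326
SE = √(1/(n1−3) + 1/(n2−3)) = √(1/253 + 1/317) = √(0.0039526 + 0.0031546) = √0.0071072 = 0.084304
z = (z1 − z2)/SE = (-0.356356 − 0.594326) / 0.084304 = -0.950682 / 0.084304 = -11.277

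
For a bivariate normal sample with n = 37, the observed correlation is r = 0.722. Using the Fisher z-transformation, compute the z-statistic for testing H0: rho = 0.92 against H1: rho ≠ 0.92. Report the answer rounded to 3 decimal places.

-3.949

z_r = atanh(0.722) = 0.911810,  z_0 = atanh(0.92) = 1.589027
SE = 1/√(n−3) = 1/√34 = 0.171499
z = (z_r − z_0)/SE = (0.911810 − 1.589027) / 0.171499 = -0.677217 / 0.171499 = -3.949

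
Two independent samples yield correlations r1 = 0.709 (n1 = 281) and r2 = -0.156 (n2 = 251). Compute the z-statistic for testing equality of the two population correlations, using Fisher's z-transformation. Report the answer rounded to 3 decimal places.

11.935

Fisher z-transforms: z1 = atanh(0.709) = 0.885170, z2 = atanh(-0.156) = -0.157284; difference d = 1.042454
Var(d) = 1/278 + 1/248 = 0.0035971 + 0.0040323 = 0.0076294
z = d/√Var(d) = 1.042454 / √0.0076294 = 1.042454 / 0.087346 = 11.935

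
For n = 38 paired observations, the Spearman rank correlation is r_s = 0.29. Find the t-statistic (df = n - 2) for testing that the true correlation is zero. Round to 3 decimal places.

1 − r_s² = 1 − 0.0841 = 0.9159;  √(1−r_s²) = 0.957027
√(n−2) = √36 = 6.000000
t = r_s·√(n−2)/√(1−r_s²) = 0.29 · 6.000000 / 0.957027 = 1.818

1.818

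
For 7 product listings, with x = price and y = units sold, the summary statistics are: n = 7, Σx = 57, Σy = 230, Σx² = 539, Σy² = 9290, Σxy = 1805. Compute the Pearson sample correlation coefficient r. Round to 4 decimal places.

-0.1884

Numerator: nΣxy − (Σx)(Σy) = 7·1805 − (57)(230) = -475
Denominator: √[(nΣx²−(Σx)²)(nΣy²−(Σy)²)]
  nΣx²−(Σx)² = 7·539 − 3249 = 524;  nΣy²−(Σy)² = 7·9290 − 52900 = 12130
  √(524·12130) = √6356120 = 2521.1347
r = -475 / 2521.1347 = -0.1884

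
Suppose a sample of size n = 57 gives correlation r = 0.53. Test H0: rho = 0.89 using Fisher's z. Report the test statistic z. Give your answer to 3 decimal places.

-6.112

Fisher z: atanh(0.53) = 0.590145, atanh(0.89) = 1.421926
z = (z_r − z_0)·√(n−3) = (0.590145 − 1.421926)·√54 = -0.831781 · 7.348469 = -6.112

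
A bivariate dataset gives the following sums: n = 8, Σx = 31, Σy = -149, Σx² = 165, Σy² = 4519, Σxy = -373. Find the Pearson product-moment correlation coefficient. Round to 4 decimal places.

0.7306

Numerator: nΣxy − (Σx)(Σy) = 8·(-373) − (31)(-149) = 1635
Denominator: √[(nΣx²−(Σx)²)(nΣy²−(Σy)²)]
  nΣx²−(Σx)² = 8·165 − 961 = 359;  nΣy²−(Σy)² = 8·4519 − 22201 = 13951
  √(359·13951) = √5008409 = 2237.9475
r = 1635 / 2237.9475 = 0.7306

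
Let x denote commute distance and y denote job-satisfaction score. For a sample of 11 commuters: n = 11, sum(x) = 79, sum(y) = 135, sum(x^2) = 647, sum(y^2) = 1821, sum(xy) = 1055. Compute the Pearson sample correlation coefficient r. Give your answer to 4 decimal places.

0.7473

Numerator: nΣxy − (Σx)(Σy) = 11·1055 − (79)(135) = 940
Denominator: √[(nΣx²−(Σx)²)(nΣy²−(Σy)²)]
  nΣx²−(Σx)² = 11·647 − 6241 = 876;  nΣy²−(Σy)² = 11·1821 − 18225 = 1806
  √(876·1806) = √1582056 = 1257.7981
r = 940 / 1257.7981 = 0.7473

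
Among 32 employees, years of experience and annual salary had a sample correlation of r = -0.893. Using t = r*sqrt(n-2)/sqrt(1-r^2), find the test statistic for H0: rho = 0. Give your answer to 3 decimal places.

-10.868

1 − r² = 1 − 0.797449 = 0.202551;  √(1−r²) = 0.450057
√(n−2) = √30 = 5.477226
t = r·√(n−2)/√(1−r²) = -0.893 · 5.477226 / 0.450057 = -10.868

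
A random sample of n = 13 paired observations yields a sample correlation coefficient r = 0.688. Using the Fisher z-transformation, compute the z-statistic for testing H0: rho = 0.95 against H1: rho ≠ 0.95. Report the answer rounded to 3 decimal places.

z_r = atanh(0.688) = 0.844148,  z_0 = atanh(0.95) = 1.831781
SE = 1/√(n−3) = 1/√10 = 0.316228
z = (z_r − z_0)/SE = (0.844148 − 1.831781) / 0.316228 = -0.987633 / 0.316228 = -3.123

-3.123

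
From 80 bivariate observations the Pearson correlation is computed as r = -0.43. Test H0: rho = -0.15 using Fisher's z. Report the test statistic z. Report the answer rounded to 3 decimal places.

-2.709

z_r = atanh(-0.43) = -0.459897,  z_0 = atanh(-0.15) = -0.151140
SE = 1/√(n−3) = 1/√77 = 0.113961
z = (z_r − z_0)/SE = (-0.459897 − (-0.151140)) / 0.113961 = -0.308757 / 0.113961 = -2.709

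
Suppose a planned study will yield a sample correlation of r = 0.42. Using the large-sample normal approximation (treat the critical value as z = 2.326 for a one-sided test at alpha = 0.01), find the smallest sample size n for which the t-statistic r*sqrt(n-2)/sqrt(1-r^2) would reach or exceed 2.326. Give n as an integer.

28

Need r·√(n−2)/√(1−r²) ≥ 2.326
√(n−2) ≥ 2.326·√(1−0.1764) / 0.42 = 2.326·0.907524 / 0.42 = 5.0260
n−2 ≥ 25.2607  ⇒  n ≥ 27.2607
Smallest integer n = 28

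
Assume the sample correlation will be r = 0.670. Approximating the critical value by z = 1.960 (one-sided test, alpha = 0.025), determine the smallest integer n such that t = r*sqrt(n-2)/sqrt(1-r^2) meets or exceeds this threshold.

r√(n−2)/√(1−r²) ≥ 1.960  ⇔  n−2 ≥ (1.960)²·(1−r²)/r²
(1−r²)/r² = (1−0.448900)/0.448900 = 1.2277
n ≥ 2 + 3.8416·1.2277 = 2 + 4.7163 = 6.7163
⌈6.7163⌉ = 7

7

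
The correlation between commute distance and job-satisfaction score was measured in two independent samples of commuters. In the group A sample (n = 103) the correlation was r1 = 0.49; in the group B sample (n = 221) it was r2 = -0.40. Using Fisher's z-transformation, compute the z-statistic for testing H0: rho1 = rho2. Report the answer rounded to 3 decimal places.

7.946

z1 = atanh(0.49) = 0.536060,  z2 = atanh(-0.40) = -0.423649
SE = √(1/(n1−3) + 1/(n2−3)) = √(1/100 + 1/218) = √(0.0100000 + 0.0045872) = √0.0145872 = 0.120777
z = (z1 − z2)/SE = (0.536060 − (-0.423649)) / 0.120777 = 0.959709 / 0.120777 = 7.946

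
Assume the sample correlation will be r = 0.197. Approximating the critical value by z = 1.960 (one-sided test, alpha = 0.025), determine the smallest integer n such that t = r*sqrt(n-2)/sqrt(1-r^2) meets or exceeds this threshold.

98

r√(n−2)/√(1−r²) ≥ 1.960  ⇔  n−2 ≥ (1.960)²·(1−r²)/r²
(1−r²)/r² = (1−0.038809)/0.038809 = 24.7672
n ≥ 2 + 3.8416·24.7672 = 2 + 95.1457 = 97.1457
⌈97.1457⌉ = 98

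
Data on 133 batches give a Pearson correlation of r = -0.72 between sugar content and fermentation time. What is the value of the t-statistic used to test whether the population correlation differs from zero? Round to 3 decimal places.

1 − r² = 1 − 0.5184 = 0.4816;  √(1−r²) = 0.693974
√(n−2) = √131 = 11.445523
t = r·√(n−2)/√(1−r²) = -0.72 · 11.445523 / 0.693974 = -11.875

-11.875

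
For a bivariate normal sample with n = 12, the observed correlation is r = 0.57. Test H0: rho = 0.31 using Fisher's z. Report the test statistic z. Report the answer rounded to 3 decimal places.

z_r = atanh(0.57) = 0.647523,  z_0 = atanh(0.31) = 0.320545
SE = 1/√(n−3) = 1/√9 = 0.333333
z = (z_r − z_0)/SE = (0.647523 − 0.320545) / 0.333333 = 0.326978 / 0.333333 = 0.981

0.981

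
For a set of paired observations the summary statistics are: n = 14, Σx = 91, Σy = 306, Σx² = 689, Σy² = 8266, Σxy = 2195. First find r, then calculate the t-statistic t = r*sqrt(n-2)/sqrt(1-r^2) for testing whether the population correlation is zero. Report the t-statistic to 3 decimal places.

Numerator: nΣxy − (Σx)(Σy) = 14·2195 − (91)(306) = 2884
Denominator: √[(nΣx²−(Σx)²)(nΣy²−(Σy)²)]
  nΣx²−(Σx)² = 14·689 − 8281 = 1365;  nΣy²−(Σy)² = 14·8266 − 93636 = 22088
  √(1365·22088) = √30150120 = 5490.9125
r = 2884 / 5490.9125 = 0.5252
t = r·√(n−2)/√(1−r²) = 0.5252·√12 / √(1−0.275835) = 1.819346 / 0.850979 = 2.138

2.138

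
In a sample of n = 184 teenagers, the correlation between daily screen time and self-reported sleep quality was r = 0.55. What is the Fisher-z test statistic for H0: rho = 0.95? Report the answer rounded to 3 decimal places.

-16.325

z_r = atanh(0.55) = 0.618381,  z_0 = atanh(0.95) = 1.831781
SE = 1/√(n−3) = 1/√181 = 0.074329
z = (z_r − z_0)/SE = (0.618381 − 1.831781) / 0.074329 = -1.213400 / 0.074329 = -16.325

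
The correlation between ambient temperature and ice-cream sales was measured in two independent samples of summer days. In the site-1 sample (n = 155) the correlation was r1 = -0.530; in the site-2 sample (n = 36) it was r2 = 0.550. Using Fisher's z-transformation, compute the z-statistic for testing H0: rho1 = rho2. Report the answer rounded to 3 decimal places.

z1 = atanh(-0.530) = -0.590145,  z2 = atanh(0.550) = 0.618381
SE = √(1/(n1−3) + 1/(n2−3)) = √(1/152 + 1/33) = √(0.0065789 + 0.0303030) = √0.0368819 = 0.192047
z = (z1 − z2)/SE = (-0.590145 − 0.618381) / 0.192047 = -1.208526 / 0.192047 = -6.293

-6.293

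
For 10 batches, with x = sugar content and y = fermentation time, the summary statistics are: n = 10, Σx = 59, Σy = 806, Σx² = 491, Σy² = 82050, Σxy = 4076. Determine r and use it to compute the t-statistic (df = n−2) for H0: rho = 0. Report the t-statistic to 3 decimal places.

S_xy = nΣxy − ΣxΣy = 10·4076 − 59·806 = 40760 − 47554 = -6794
S_xx = nΣx² − (Σx)² = 10·491 − 59² = 4910 − 3481 = 1429
S_yy = nΣy² − (Σy)² = 10·82050 − 806² = 820500 − 649636 = 170864
r = S_xy / √(S_xx·S_yy) = -6794 / √(1429·170864) = -6794 / √244164656 = -6794 / 15625.7690 = -0.4348
t = r·√(n−2)/√(1−r²) = -0.4348·√8 / √(1−0.189051) = -1.229800 / 0.900527 = -1.366

-1.366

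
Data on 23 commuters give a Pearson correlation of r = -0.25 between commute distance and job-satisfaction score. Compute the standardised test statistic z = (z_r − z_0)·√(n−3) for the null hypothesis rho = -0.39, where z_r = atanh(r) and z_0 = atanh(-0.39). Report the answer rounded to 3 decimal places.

z_r = atanh(-0.25) = -0.255413,  z_0 = atanh(-0.39) = -0.411800
SE = 1/√(n−3) = 1/√20 = 0.223607
z = (z_r − z_0)/SE = (-0.255413 − (-0.411800)) / 0.223607 = 0.156387 / 0.223607 = 0.699

0.699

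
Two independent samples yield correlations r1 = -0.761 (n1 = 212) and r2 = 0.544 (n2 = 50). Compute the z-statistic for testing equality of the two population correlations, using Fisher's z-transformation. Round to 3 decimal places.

z1 = atanh(-0.761) = -0.998587,  z2 = atanh(0.544) = 0.609819
SE = √(1/(n1−3) + 1/(n2−3)) = √(1/209 + 1/47) = √(0.0047847 + 0.0212766) = √0.0260613 = 0.161435
z = (z1 − z2)/SE = (-0.998587 − 0.609819) / 0.161435 = -1.608406 / 0.161435 = -9.963

-9.963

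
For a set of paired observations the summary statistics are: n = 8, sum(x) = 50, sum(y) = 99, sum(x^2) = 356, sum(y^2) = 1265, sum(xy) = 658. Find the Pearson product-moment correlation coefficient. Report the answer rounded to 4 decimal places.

0.9424

Numerator: nΣxy − (Σx)(Σy) = 8·658 − (50)(99) = 314
Denominator: √[(nΣx²−(Σx)²)(nΣy²−(Σy)²)]
  nΣx²−(Σx)² = 8·356 − 2500 = 348;  nΣy²−(Σy)² = 8·1265 − 9801 = 319
  √(348·319) = √111012 = 333.1846
r = 314 / 333.1846 = 0.9424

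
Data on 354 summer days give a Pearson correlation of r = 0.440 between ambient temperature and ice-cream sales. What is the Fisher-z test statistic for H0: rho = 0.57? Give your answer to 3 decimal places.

z_r = atanh(0.440) = 0.472231,  z_0 = atanh(0.57) = 0.647523
SE = 1/√(n−3) = 1/√351 = 0.053376
z = (z_r − z_0)/SE = (0.472231 − 0.647523) / 0.053376 = -0.175292 / 0.053376 = -3.284

-3.284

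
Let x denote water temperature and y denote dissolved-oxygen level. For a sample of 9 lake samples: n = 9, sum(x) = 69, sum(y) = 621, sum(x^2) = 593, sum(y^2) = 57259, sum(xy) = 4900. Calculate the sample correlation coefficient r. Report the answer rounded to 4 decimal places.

0.1447

Numerator: nΣxy − (Σx)(Σy) = 9·4900 − (69)(621) = 1251
Denominator: √[(nΣx²−(Σx)²)(nΣy²−(Σy)²)]
  nΣx²−(Σx)² = 9·593 − 4761 = 576;  nΣy²−(Σy)² = 9·57259 − 385641 = 129690
  √(576·129690) = √74701440 = 8642.9995
r = 1251 / 8642.9995 = 0.1447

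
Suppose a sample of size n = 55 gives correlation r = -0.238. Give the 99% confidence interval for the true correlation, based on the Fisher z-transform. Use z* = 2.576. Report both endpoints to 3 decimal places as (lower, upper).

(-0.537, 0.114)

z_r = atanh(-0.238) = -0.242653;  SE = 1/√(n−3) = 1/√52 = 0.138675
z-limits: -0.242653 ± 2.576·0.138675 = -0.242653 ± 0.357227 = [-0.599880, 0.114574]
ρ-limits: (tanh -0.599880, tanh 0.114574) = (-0.537, 0.114)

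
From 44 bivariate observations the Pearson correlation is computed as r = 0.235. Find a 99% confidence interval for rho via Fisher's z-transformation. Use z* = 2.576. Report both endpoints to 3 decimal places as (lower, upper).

Fisher z: z_r = atanh(r) = ½·ln((1+0.235)/(1−0.235)) = 0.239475
SE(z) = 1/√(n−3) = 1/√41 = 0.156174
99% ⇒ z* = 2.576; margin = 2.576·0.156174 = 0.402304
CI on z-scale: (-0.162829, 0.641779)
Back-transform: tanh(-0.162829) = -0.161405, tanh(0.641779) = 0.566110

(-0.161, 0.566)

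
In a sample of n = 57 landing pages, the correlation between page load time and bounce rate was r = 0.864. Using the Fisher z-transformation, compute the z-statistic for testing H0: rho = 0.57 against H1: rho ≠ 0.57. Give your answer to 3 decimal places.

Fisher z: atanh(0.864) = 1.308913, atanh(0.57) = 0.647523
z = (z_r − z_0)·√(n−3) = (1.308913 − 0.647523)·√54 = 0.661390 · 7.348469 = 4.860

4.860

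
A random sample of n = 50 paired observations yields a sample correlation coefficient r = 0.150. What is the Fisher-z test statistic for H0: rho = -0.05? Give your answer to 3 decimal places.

z_r = atanh(0.150) = 0.151140,  z_0 = atanh(-0.05) = -0.050042
SE = 1/√(n−3) = 1/√47 = 0.145865
z = (z_r − z_0)/SE = (0.151140 − (-0.050042)) / 0.145865 = 0.201182 / 0.145865 = 1.379

1.379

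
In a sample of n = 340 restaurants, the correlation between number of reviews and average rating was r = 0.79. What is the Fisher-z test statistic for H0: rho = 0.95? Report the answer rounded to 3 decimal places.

-13.958

z_r = atanh(0.79) = 1.071432,  z_0 = atanh(0.95) = 1.831781
SE = 1/√(n−3) = 1/√337 = 0.054473
z = (z_r − z_0)/SE = (1.071432 − 1.831781) / 0.054473 = -0.760349 / 0.054473 = -13.958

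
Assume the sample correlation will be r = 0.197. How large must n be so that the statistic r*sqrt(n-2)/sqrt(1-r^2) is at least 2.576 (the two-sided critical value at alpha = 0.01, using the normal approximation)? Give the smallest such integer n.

Need r·√(n−2)/√(1−r²) ≥ 2.576
√(n−2) ≥ 2.576·√(1−0.038809) / 0.197 = 2.576·0.980403 / 0.197 = 12.8199
n−2 ≥ 164.3498  ⇒  n ≥ 166.3498
Smallest integer n = 167

167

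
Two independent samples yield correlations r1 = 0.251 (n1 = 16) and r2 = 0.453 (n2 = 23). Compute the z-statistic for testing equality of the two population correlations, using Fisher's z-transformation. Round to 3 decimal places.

Fisher z-transforms: z1 = atanh(0.251) = 0.256480, z2 = atanh(0.453) = 0.488468; difference d = -0.231988
Var(d) = 1/13 + 1/20 = 0.0769231 + 0.0500000 = 0.1269231
z = d/√Var(d) = -0.231988 / √0.1269231 = -0.231988 / 0.356263 = -0.651

-0.651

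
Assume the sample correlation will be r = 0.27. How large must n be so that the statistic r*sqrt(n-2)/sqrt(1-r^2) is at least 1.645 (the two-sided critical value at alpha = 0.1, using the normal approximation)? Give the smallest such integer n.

37

Need r·√(n−2)/√(1−r²) ≥ 1.645
√(n−2) ≥ 1.645·√(1−0.0729) / 0.27 = 1.645·0.962860 / 0.27 = 5.8663
n−2 ≥ 34.4135  ⇒  n ≥ 36.4135
Smallest integer n = 37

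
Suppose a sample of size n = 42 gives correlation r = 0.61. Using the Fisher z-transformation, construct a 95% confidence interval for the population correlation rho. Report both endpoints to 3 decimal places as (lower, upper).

Fisher z: z_r = atanh(r) = ½·ln((1+0.61)/(1−0.61)) = 0.708921
SE(z) = 1/√(n−3) = 1/√39 = 0.160128
95% ⇒ z* = 1.960; margin = 1.960·0.160128 = 0.313851
CI on z-scale: (0.395070, 1.022772)
Back-transform: tanh(0.395070) = 0.375723, tanh(1.022772) = 0.770993

(0.376, 0.771)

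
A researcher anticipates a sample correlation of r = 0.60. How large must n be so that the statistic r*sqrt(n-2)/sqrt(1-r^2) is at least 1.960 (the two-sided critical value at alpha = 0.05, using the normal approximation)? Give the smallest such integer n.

r√(n−2)/√(1−r²) ≥ 1.960  ⇔  n−2 ≥ (1.960)²·(1−r²)/r²
(1−r²)/r² = (1−0.3600)/0.3600 = 1.7778
n ≥ 2 + 3.8416·1.7778 = 2 + 6.8296 = 8.8296
⌈8.8296⌉ = 9

9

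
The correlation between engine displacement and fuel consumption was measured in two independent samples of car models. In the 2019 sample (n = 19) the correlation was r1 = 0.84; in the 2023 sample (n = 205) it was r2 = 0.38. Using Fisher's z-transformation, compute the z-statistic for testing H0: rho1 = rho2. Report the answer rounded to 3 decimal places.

Fisher z-transforms: z1 = atanh(0.84) = 1.221174, z2 = atanh(0.38) = 0.400060; difference d = 0.821114
Var(d) = 1/16 + 1/202 = 0.0625000 + 0.0049505 = 0.0674505
z = d/√Var(d) = 0.821114 / √0.0674505 = 0.821114 / 0.259712 = 3.162

3.162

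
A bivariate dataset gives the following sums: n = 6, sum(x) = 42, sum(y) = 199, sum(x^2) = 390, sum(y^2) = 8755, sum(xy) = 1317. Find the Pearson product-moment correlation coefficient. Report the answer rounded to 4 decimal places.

S_xy = nΣxy − ΣxΣy = 6·1317 − 42·199 = 7902 − 8358 = -456
S_xx = nΣx² − (Σx)² = 6·390 − 42² = 2340 − 1764 = 576
S_yy = nΣy² − (Σy)² = 6·8755 − 199² = 52530 − 39601 = 12929
r = S_xy / √(S_xx·S_yy) = -456 / √(576·12929) = -456 / √7447104 = -456 / 2728.9383 = -0.1671

-0.1671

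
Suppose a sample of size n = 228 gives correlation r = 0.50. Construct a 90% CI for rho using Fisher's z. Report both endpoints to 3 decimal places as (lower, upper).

z_r = atanh(0.50) = 0.549306;  SE = 1/√(n−3) = 1/√225 = 0.066667
z-limits: 0.549306 ± 1.645·0.066667 = 0.549306 ± 0.109667 = [0.439639, 0.658973]
ρ-limits: (tanh 0.439639, tanh 0.658973) = (0.413, 0.578)

(0.413, 0.578)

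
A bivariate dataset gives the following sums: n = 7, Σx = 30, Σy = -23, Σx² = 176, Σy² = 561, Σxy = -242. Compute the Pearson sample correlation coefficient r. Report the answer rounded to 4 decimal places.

-0.9453

S_xy = nΣxy − ΣxΣy = 7·(-242) − 30·(-23) = -1694 − (-690) = -1004
S_xx = nΣx² − (Σx)² = 7·176 − 30² = 1232 − 900 = 332
S_yy = nΣy² − (Σy)² = 7·561 − (-23)² = 3927 − 529 = 3398
r = S_xy / √(S_xx·S_yy) = -1004 / √(332·3398) = -1004 / √1128136 = -1004 / 1062.1375 = -0.9453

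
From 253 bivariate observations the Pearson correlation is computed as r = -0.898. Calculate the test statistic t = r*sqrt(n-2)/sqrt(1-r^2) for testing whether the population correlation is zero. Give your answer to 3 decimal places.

-32.334

1 − r² = 1 − 0.806404 = 0.193596;  √(1−r²) = 0.439995
√(n−2) = √251 = 15.842980
t = r·√(n−2)/√(1−r²) = -0.898 · 15.842980 / 0.439995 = -32.334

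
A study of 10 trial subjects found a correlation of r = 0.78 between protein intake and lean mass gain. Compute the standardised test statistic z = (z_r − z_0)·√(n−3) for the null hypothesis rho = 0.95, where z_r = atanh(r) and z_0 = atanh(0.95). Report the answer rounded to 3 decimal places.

-2.081

z_r = atanh(0.78) = 1.045371,  z_0 = atanh(0.95) = 1.831781
SE = 1/√(n−3) = 1/√7 = 0.377964
z = (z_r − z_0)/SE = (1.045371 − 1.831781) / 0.377964 = -0.786410 / 0.377964 = -2.081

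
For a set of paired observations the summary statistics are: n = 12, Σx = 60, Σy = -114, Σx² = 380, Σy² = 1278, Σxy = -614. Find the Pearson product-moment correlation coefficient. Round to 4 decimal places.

-0.3523

Numerator: nΣxy − (Σx)(Σy) = 12·(-614) − (60)(-114) = -528
Denominator: √[(nΣx²−(Σx)²)(nΣy²−(Σy)²)]
  nΣx²−(Σx)² = 12·380 − 3600 = 960;  nΣy²−(Σy)² = 12·1278 − 12996 = 2340
  √(960·2340) = √2246400 = 1498.7995
r = -528 / 1498.7995 = -0.3523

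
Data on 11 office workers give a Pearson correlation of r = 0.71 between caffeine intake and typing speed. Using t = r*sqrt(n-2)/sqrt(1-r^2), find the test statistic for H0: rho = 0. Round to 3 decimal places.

3.025

t = r·√(n−2) / √(1−r²) with r = 0.71, n = 11
  = 0.71·√9 / √(1 − 0.5041)
  = 0.71·3.000000 / 0.704202
  = 2.130000 / 0.704202 = 3.025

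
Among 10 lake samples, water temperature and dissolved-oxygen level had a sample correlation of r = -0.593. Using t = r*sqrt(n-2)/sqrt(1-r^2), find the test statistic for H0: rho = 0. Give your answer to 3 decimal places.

-2.083

1 − r² = 1 − 0.351649 = 0.648351;  √(1−r²) = 0.805202
√(n−2) = √8 = 2.828427
t = r·√(n−2)/√(1−r²) = -0.593 · 2.828427 / 0.805202 = -2.083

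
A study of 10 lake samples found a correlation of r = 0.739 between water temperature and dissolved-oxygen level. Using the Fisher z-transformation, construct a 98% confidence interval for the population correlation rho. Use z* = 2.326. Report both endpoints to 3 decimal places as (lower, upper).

(0.069, 0.950)

z_r = atanh(0.739) = 0.948273;  SE = 1/√(n−3) = 1/√7 = 0.377964
z-limits: 0.948273 ± 2.326·0.377964 = 0.948273 ± 0.879144 = [0.069129, 1.827417]
ρ-limits: (tanh 0.069129, tanh 1.827417) = (0.069, 0.950)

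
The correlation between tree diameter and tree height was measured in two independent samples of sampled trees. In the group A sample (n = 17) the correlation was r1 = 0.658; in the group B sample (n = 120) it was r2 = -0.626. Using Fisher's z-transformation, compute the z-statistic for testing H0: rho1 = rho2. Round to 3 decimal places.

Fisher z-transforms: z1 = atanh(0.658) = 0.789278, z2 = atanh(-0.626) = -0.734811; difference d = 1.524089
Var(d) = 1/14 + 1/117 = 0.0714286 + 0.0085470 = 0.0799756
z = d/√Var(d) = 1.524089 / √0.0799756 = 1.524089 / 0.282800 = 5.389

5.389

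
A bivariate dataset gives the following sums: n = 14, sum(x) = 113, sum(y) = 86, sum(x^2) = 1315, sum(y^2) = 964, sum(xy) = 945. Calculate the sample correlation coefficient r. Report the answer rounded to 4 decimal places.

S_xy = nΣxy − ΣxΣy = 14·945 − 113·86 = 13230 − 9718 = 3512
S_xx = nΣx² − (Σx)² = 14·1315 − 113² = 18410 − 12769 = 5641
S_yy = nΣy² − (Σy)² = 14·964 − 86² = 13496 − 7396 = 6100
r = S_xy / √(S_xx·S_yy) = 3512 / √(5641·6100) = 3512 / √34410100 = 3512 / 5866.0123 = 0.5987

0.5987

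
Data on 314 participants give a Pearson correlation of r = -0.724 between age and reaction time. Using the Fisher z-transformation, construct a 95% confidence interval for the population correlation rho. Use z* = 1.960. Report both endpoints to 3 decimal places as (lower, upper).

(-0.773, -0.667)

z_r = atanh(-0.724) = -0.916001;  SE = 1/√(n−3) = 1/√311 = 0.056705
z-limits: -0.916001 ± 1.960·0.056705 = -0.916001 ± 0.111142 = [-1.027143, -0.804859]
ρ-limits: (tanh -1.027143, tanh -0.804859) = (-0.773, -0.667)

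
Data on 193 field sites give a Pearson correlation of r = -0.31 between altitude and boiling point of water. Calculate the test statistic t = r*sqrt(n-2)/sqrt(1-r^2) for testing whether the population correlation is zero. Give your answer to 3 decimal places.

-4.506

t = r·√(n−2) / √(1−r²) with r = -0.31, n = 193
  = -0.31·√191 / √(1 − 0.0961)
  = -0.31·13.820275 / 0.950737
  = -4.284285 / 0.950737 = -4.506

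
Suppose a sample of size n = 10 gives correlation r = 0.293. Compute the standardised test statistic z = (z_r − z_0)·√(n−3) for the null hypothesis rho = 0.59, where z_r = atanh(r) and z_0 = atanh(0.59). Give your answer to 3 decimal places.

Fisher z: atanh(0.293) = 0.301845, atanh(0.59) = 0.677666
z = (z_r − z_0)·√(n−3) = (0.301845 − 0.677666)·√7 = -0.375821 · 2.645751 = -0.994

-0.994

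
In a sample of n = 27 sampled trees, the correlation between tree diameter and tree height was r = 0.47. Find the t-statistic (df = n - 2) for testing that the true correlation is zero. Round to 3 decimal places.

2.662

1 − r² = 1 − 0.2209 = 0.7791;  √(1−r²) = 0.882666
√(n−2) = √25 = 5.000000
t = r·√(n−2)/√(1−r²) = 0.47 · 5.000000 / 0.882666 = 2.662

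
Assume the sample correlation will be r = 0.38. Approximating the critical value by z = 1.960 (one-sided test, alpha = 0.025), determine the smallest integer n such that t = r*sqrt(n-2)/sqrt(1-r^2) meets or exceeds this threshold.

25

Need r·√(n−2)/√(1−r²) ≥ 1.960
√(n−2) ≥ 1.960·√(1−0.1444) / 0.38 = 1.960·0.924986 / 0.38 = 4.7710
n−2 ≥ 22.7624  ⇒  n ≥ 24.7624
Smallest integer n = 25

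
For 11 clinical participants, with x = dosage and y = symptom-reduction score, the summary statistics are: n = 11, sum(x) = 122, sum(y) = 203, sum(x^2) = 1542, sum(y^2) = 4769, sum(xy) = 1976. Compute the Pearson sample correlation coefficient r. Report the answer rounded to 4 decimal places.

-0.6267

S_xy = nΣxy − ΣxΣy = 11·1976 − 122·203 = 21736 − 24766 = -3030
S_xx = nΣx² − (Σx)² = 11·1542 − 122² = 16962 − 14884 = 2078
S_yy = nΣy² − (Σy)² = 11·4769 − 203² = 52459 − 41209 = 11250
r = S_xy / √(S_xx·S_yy) = -3030 / √(2078·11250) = -3030 / √23377500 = -3030 / 4835.0284 = -0.6267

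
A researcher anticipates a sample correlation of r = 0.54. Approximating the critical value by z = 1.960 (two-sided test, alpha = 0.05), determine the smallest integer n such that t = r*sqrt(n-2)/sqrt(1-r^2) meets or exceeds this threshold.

12

r√(n−2)/√(1−r²) ≥ 1.960  ⇔  n−2 ≥ (1.960)²·(1−r²)/r²
(1−r²)/r² = (1−0.2916)/0.2916 = 2.4294
n ≥ 2 + 3.8416·2.4294 = 2 + 9.3328 = 11.3328
⌈11.3328⌉ = 12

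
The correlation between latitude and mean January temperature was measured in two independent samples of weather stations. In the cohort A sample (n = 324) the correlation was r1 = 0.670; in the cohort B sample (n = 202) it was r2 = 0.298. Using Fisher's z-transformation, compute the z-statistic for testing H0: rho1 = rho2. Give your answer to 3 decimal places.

5.580

Fisher z-transforms: z1 = atanh(0.670) = 0.810743, z2 = atanh(0.298) = 0.307323; difference d = 0.503420
Var(d) = 1/321 + 1/199 = 0.0031153 + 0.0050251 = 0.0081404
z = d/√Var(d) = 0.503420 / √0.0081404 = 0.503420 / 0.090224 = 5.580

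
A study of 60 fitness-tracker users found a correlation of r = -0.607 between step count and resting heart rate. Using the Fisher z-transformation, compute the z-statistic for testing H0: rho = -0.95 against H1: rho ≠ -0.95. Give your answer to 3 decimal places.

8.513

Fisher z: atanh(-0.607) = -0.704157, atanh(-0.95) = -1.831781
z = (z_r − z_0)·√(n−3) = (-0.704157 − (-1.831781))·√57 = 1.127624 · 7.549834 = 8.513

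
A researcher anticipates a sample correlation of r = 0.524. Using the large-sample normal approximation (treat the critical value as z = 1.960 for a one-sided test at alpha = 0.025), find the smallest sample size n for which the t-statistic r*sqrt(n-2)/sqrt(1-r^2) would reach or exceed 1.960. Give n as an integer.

Need r·√(n−2)/√(1−r²) ≥ 1.960
√(n−2) ≥ 1.960·√(1−0.274576) / 0.524 = 1.960·0.851718 / 0.524 = 3.1858
n−2 ≥ 10.1493  ⇒  n ≥ 12.1493
Smallest integer n = 13

13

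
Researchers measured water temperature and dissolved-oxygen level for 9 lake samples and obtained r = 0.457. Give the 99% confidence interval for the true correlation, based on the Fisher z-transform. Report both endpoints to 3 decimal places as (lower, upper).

(-0.507, 0.913)

z_r = atanh(0.457) = 0.493513;  SE = 1/√(n−3) = 1/√6 = 0.408248
z-limits: 0.493513 ± 2.576·0.408248 = 0.493513 ± 1.051647 = [-0.558134, 1.545160]
ρ-limits: (tanh -0.558134, tanh 1.545160) = (-0.507, 0.913)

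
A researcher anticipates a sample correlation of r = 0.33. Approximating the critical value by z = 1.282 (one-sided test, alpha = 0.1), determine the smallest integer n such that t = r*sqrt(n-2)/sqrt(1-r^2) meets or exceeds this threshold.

r√(n−2)/√(1−r²) ≥ 1.282  ⇔  n−2 ≥ (1.282)²·(1−r²)/r²
(1−r²)/r² = (1−0.1089)/0.1089 = 8.1827
n ≥ 2 + 1.643524·8.1827 = 2 + 13.4485 = 15.4485
⌈15.4485⌉ = 16

16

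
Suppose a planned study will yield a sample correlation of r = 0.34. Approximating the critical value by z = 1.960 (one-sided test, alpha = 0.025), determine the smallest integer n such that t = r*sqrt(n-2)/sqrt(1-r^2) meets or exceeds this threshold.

r√(n−2)/√(1−r²) ≥ 1.960  ⇔  n−2 ≥ (1.960)²·(1−r²)/r²
(1−r²)/r² = (1−0.1156)/0.1156 = 7.6505
n ≥ 2 + 3.8416·7.6505 = 2 + 29.3902 = 31.3902
⌈31.3902⌉ = 32

32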